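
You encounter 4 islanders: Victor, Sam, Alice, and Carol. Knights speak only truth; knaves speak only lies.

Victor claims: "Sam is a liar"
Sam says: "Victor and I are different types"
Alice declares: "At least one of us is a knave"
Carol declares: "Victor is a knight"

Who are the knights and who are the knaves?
Victor is a knave.
Sam is a knight.
Alice is a knight.
Carol is a knave.

Verification:
- Victor (knave) says "Sam is a liar" - this is FALSE (a lie) because Sam is a knight.
- Sam (knight) says "Victor and I are different types" - this is TRUE because Sam is a knight and Victor is a knave.
- Alice (knight) says "At least one of us is a knave" - this is TRUE because Victor and Carol are knaves.
- Carol (knave) says "Victor is a knight" - this is FALSE (a lie) because Victor is a knave.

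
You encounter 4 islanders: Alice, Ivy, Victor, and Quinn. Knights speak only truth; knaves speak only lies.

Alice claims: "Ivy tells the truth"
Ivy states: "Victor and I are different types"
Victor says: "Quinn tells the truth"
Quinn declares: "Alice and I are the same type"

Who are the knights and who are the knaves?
Alice is a knight.
Ivy is a knight.
Victor is a knave.
Quinn is a knave.

Verification:
- Alice (knight) says "Ivy tells the truth" - this is TRUE because Ivy is a knight.
- Ivy (knight) says "Victor and I are different types" - this is TRUE because Ivy is a knight and Victor is a knave.
- Victor (knave) says "Quinn tells the truth" - this is FALSE (a lie) because Quinn is a knave.
- Quinn (knave) says "Alice and I are the same type" - this is FALSE (a lie) because Quinn is a knave and Alice is a knight.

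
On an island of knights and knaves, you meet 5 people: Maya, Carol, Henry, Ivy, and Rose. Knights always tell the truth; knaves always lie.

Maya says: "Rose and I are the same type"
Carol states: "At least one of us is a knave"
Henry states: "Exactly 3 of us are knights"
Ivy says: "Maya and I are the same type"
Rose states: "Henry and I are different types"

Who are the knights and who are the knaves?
Maya is a knight.
Carol is a knight.
Henry is a knave.
Ivy is a knight.
Rose is a knight.

Verification:
- Maya (knight) says "Rose and I are the same type" - this is TRUE because Maya is a knight and Rose is a knight.
- Carol (knight) says "At least one of us is a knave" - this is TRUE because Henry is a knave.
- Henry (knave) says "Exactly 3 of us are knights" - this is FALSE (a lie) because there are 4 knights.
- Ivy (knight) says "Maya and I are the same type" - this is TRUE because Ivy is a knight and Maya is a knight.
- Rose (knight) says "Henry and I are different types" - this is TRUE because Rose is a knight and Henry is a knave.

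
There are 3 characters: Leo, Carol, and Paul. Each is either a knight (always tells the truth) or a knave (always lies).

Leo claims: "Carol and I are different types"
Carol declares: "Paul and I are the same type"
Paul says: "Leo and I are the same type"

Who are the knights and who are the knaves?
Leo is a knight.
Carol is a knave.
Paul is a knight.

Verification:
- Leo (knight) says "Carol and I are different types" - this is TRUE because Leo is a knight and Carol is a knave.
- Carol (knave) says "Paul and I are the same type" - this is FALSE (a lie) because Carol is a knave and Paul is a knight.
- Paul (knight) says "Leo and I are the same type" - this is TRUE because Paul is a knight and Leo is a knight.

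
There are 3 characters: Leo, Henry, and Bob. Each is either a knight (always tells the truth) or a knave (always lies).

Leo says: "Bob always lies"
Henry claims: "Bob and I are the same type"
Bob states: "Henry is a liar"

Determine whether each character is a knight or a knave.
Leo is a knave.
Henry is a knave.
Bob is a knight.

Verification:
- Leo (knave) says "Bob always lies" - this is FALSE (a lie) because Bob is a knight.
- Henry (knave) says "Bob and I are the same type" - this is FALSE (a lie) because Henry is a knave and Bob is a knight.
- Bob (knight) says "Henry is a liar" - this is TRUE because Henry is a knave.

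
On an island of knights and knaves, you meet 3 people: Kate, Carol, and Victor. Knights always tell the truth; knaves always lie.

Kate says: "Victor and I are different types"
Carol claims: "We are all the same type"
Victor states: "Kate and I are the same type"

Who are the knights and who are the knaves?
Kate is a knight.
Carol is a knave.
Victor is a knave.

Verification:
- Kate (knight) says "Victor and I are different types" - this is TRUE because Kate is a knight and Victor is a knave.
- Carol (knave) says "We are all the same type" - this is FALSE (a lie) because Kate is a knight and Carol and Victor are knaves.
- Victor (knave) says "Kate and I are the same type" - this is FALSE (a lie) because Victor is a knave and Kate is a knight.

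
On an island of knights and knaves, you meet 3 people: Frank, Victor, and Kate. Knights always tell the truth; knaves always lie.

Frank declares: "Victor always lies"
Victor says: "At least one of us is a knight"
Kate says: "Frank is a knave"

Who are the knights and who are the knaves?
Frank is a knave.
Victor is a knight.
Kate is a knight.

Verification:
- Frank (knave) says "Victor always lies" - this is FALSE (a lie) because Victor is a knight.
- Victor (knight) says "At least one of us is a knight" - this is TRUE because Victor and Kate are knights.
- Kate (knight) says "Frank is a knave" - this is TRUE because Frank is a knave.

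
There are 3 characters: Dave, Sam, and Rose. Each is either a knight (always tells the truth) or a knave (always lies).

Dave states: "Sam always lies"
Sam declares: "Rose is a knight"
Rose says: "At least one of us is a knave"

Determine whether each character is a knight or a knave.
Dave is a knave.
Sam is a knight.
Rose is a knight.

Verification:
- Dave (knave) says "Sam always lies" - this is FALSE (a lie) because Sam is a knight.
- Sam (knight) says "Rose is a knight" - this is TRUE because Rose is a knight.
- Rose (knight) says "At least one of us is a knave" - this is TRUE because Dave is a knave.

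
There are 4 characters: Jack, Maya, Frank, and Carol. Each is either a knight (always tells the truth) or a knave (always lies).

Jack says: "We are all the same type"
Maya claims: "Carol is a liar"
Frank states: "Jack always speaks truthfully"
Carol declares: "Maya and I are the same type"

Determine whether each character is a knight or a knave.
Jack is a knave.
Maya is a knight.
Frank is a knave.
Carol is a knave.

Verification:
- Jack (knave) says "We are all the same type" - this is FALSE (a lie) because Maya is a knight and Jack, Frank, and Carol are knaves.
- Maya (knight) says "Carol is a liar" - this is TRUE because Carol is a knave.
- Frank (knave) says "Jack always speaks truthfully" - this is FALSE (a lie) because Jack is a knave.
- Carol (knave) says "Maya and I are the same type" - this is FALSE (a lie) because Carol is a knave and Maya is a knight.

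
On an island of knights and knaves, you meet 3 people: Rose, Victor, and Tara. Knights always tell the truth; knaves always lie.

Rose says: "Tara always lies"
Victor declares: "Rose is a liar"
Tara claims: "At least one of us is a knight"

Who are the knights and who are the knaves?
Rose is a knave.
Victor is a knight.
Tara is a knight.

Verification:
- Rose (knave) says "Tara always lies" - this is FALSE (a lie) because Tara is a knight.
- Victor (knight) says "Rose is a liar" - this is TRUE because Rose is a knave.
- Tara (knight) says "At least one of us is a knight" - this is TRUE because Victor and Tara are knights.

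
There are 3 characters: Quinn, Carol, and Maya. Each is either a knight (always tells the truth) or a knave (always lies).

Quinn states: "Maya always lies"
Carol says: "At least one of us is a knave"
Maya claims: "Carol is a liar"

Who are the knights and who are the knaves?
Quinn is a knight.
Carol is a knight.
Maya is a knave.

Verification:
- Quinn (knight) says "Maya always lies" - this is TRUE because Maya is a knave.
- Carol (knight) says "At least one of us is a knave" - this is TRUE because Maya is a knave.
- Maya (knave) says "Carol is a liar" - this is FALSE (a lie) because Carol is a knight.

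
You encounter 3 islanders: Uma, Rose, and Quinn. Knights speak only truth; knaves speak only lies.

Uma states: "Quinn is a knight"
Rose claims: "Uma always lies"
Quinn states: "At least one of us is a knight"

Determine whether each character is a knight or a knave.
Uma is a knight.
Rose is a knave.
Quinn is a knight.

Verification:
- Uma (knight) says "Quinn is a knight" - this is TRUE because Quinn is a knight.
- Rose (knave) says "Uma always lies" - this is FALSE (a lie) because Uma is a knight.
- Quinn (knight) says "At least one of us is a knight" - this is TRUE because Uma and Quinn are knights.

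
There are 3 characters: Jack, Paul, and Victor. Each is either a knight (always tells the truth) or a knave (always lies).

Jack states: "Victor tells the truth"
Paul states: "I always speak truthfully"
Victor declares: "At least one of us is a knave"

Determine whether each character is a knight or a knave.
Jack is a knight.
Paul is a knave.
Victor is a knight.

Verification:
- Jack (knight) says "Victor tells the truth" - this is TRUE because Victor is a knight.
- Paul (knave) says "I always speak truthfully" - this is FALSE (a lie) because Paul is a knave.
- Victor (knight) says "At least one of us is a knave" - this is TRUE because Paul is a knave.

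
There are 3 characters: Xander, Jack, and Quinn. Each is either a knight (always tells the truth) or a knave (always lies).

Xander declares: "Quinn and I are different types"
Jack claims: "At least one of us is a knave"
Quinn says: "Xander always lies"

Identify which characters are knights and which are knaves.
Xander is a knight.
Jack is a knight.
Quinn is a knave.

Verification:
- Xander (knight) says "Quinn and I are different types" - this is TRUE because Xander is a knight and Quinn is a knave.
- Jack (knight) says "At least one of us is a knave" - this is TRUE because Quinn is a knave.
- Quinn (knave) says "Xander always lies" - this is FALSE (a lie) because Xander is a knight.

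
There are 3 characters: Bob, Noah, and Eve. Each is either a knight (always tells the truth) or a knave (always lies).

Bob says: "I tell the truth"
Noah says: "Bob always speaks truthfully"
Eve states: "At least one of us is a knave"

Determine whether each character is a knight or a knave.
Bob is a knave.
Noah is a knave.
Eve is a knight.

Verification:
- Bob (knave) says "I tell the truth" - this is FALSE (a lie) because Bob is a knave.
- Noah (knave) says "Bob always speaks truthfully" - this is FALSE (a lie) because Bob is a knave.
- Eve (knight) says "At least one of us is a knave" - this is TRUE because Bob and Noah are knaves.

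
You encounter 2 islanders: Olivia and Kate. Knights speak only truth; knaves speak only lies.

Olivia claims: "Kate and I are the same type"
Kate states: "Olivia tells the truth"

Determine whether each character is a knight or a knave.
Olivia is a knight.
Kate is a knight.

Verification:
- Olivia (knight) says "Kate and I are the same type" - this is TRUE because Olivia is a knight and Kate is a knight.
- Kate (knight) says "Olivia tells the truth" - this is TRUE because Olivia is a knight.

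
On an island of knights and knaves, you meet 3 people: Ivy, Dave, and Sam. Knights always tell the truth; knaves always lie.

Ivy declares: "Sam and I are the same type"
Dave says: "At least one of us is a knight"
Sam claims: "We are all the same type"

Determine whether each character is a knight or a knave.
Ivy is a knight.
Dave is a knight.
Sam is a knight.

Verification:
- Ivy (knight) says "Sam and I are the same type" - this is TRUE because Ivy is a knight and Sam is a knight.
- Dave (knight) says "At least one of us is a knight" - this is TRUE because Ivy, Dave, and Sam are knights.
- Sam (knight) says "We are all the same type" - this is TRUE because Ivy, Dave, and Sam are knights.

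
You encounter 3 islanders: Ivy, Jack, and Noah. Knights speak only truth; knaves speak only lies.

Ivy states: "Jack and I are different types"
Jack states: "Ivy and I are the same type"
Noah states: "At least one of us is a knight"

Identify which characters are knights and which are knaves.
Ivy is a knight.
Jack is a knave.
Noah is a knight.

Verification:
- Ivy (knight) says "Jack and I are different types" - this is TRUE because Ivy is a knight and Jack is a knave.
- Jack (knave) says "Ivy and I are the same type" - this is FALSE (a lie) because Jack is a knave and Ivy is a knight.
- Noah (knight) says "At least one of us is a knight" - this is TRUE because Ivy and Noah are knights.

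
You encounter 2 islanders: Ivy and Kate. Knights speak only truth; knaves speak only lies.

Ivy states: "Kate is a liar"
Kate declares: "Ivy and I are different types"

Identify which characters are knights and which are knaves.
Ivy is a knave.
Kate is a knight.

Verification:
- Ivy (knave) says "Kate is a liar" - this is FALSE (a lie) because Kate is a knight.
- Kate (knight) says "Ivy and I are different types" - this is TRUE because Kate is a knight and Ivy is a knave.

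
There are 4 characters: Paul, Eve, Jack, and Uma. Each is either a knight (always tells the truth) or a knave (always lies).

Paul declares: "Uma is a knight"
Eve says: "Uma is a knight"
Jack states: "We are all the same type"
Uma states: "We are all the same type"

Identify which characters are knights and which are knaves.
Paul is a knight.
Eve is a knight.
Jack is a knight.
Uma is a knight.

Verification:
- Paul (knight) says "Uma is a knight" - this is TRUE because Uma is a knight.
- Eve (knight) says "Uma is a knight" - this is TRUE because Uma is a knight.
- Jack (knight) says "We are all the same type" - this is TRUE because Paul, Eve, Jack, and Uma are knights.
- Uma (knight) says "We are all the same type" - this is TRUE because Paul, Eve, Jack, and Uma are knights.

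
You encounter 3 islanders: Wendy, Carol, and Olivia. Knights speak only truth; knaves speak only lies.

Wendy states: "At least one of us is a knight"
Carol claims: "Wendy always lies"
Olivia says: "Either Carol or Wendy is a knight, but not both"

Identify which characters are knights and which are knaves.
Wendy is a knight.
Carol is a knave.
Olivia is a knight.

Verification:
- Wendy (knight) says "At least one of us is a knight" - this is TRUE because Wendy and Olivia are knights.
- Carol (knave) says "Wendy always lies" - this is FALSE (a lie) because Wendy is a knight.
- Olivia (knight) says "Either Carol or Wendy is a knight, but not both" - this is TRUE because Carol is a knave and Wendy is a knight.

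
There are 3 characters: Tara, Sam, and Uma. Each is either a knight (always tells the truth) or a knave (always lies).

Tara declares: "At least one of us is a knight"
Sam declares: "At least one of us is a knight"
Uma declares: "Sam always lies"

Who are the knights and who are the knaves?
Tara is a knight.
Sam is a knight.
Uma is a knave.

Verification:
- Tara (knight) says "At least one of us is a knight" - this is TRUE because Tara and Sam are knights.
- Sam (knight) says "At least one of us is a knight" - this is TRUE because Tara and Sam are knights.
- Uma (knave) says "Sam always lies" - this is FALSE (a lie) because Sam is a knight.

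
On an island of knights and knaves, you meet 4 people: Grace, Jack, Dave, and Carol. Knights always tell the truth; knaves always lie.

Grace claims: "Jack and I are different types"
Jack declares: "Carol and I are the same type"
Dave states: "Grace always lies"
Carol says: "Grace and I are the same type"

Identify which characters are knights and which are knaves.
Grace is a knight.
Jack is a knave.
Dave is a knave.
Carol is a knight.

Verification:
- Grace (knight) says "Jack and I are different types" - this is TRUE because Grace is a knight and Jack is a knave.
- Jack (knave) says "Carol and I are the same type" - this is FALSE (a lie) because Jack is a knave and Carol is a knight.
- Dave (knave) says "Grace always lies" - this is FALSE (a lie) because Grace is a knight.
- Carol (knight) says "Grace and I are the same type" - this is TRUE because Carol is a knight and Grace is a knight.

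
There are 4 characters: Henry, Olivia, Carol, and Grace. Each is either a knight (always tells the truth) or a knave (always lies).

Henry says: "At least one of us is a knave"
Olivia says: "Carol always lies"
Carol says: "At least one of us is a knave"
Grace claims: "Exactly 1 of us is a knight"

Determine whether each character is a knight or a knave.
Henry is a knight.
Olivia is a knave.
Carol is a knight.
Grace is a knave.

Verification:
- Henry (knight) says "At least one of us is a knave" - this is TRUE because Olivia and Grace are knaves.
- Olivia (knave) says "Carol always lies" - this is FALSE (a lie) because Carol is a knight.
- Carol (knight) says "At least one of us is a knave" - this is TRUE because Olivia and Grace are knaves.
- Grace (knave) says "Exactly 1 of us is a knight" - this is FALSE (a lie) because there are 2 knights.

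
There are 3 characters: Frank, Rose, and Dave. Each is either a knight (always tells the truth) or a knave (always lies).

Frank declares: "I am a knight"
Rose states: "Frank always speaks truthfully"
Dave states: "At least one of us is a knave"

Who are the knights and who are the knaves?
Frank is a knave.
Rose is a knave.
Dave is a knight.

Verification:
- Frank (knave) says "I am a knight" - this is FALSE (a lie) because Frank is a knave.
- Rose (knave) says "Frank always speaks truthfully" - this is FALSE (a lie) because Frank is a knave.
- Dave (knight) says "At least one of us is a knave" - this is TRUE because Frank and Rose are knaves.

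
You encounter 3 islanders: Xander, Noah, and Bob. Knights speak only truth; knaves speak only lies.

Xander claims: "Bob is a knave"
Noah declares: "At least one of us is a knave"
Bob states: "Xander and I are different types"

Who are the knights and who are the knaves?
Xander is a knave.
Noah is a knight.
Bob is a knight.

Verification:
- Xander (knave) says "Bob is a knave" - this is FALSE (a lie) because Bob is a knight.
- Noah (knight) says "At least one of us is a knave" - this is TRUE because Xander is a knave.
- Bob (knight) says "Xander and I are different types" - this is TRUE because Bob is a knight and Xander is a knave.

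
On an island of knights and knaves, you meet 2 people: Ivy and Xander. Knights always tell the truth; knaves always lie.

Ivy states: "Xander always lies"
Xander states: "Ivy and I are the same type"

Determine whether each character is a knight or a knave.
Ivy is a knight.
Xander is a knave.

Verification:
- Ivy (knight) says "Xander always lies" - this is TRUE because Xander is a knave.
- Xander (knave) says "Ivy and I are the same type" - this is FALSE (a lie) because Xander is a knave and Ivy is a knight.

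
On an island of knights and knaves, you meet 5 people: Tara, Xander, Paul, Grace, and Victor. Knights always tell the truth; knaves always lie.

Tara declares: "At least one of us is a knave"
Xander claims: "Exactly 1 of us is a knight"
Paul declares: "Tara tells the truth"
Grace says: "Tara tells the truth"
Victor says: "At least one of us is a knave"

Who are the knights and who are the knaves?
Tara is a knight.
Xander is a knave.
Paul is a knight.
Grace is a knight.
Victor is a knight.

Verification:
- Tara (knight) says "At least one of us is a knave" - this is TRUE because Xander is a knave.
- Xander (knave) says "Exactly 1 of us is a knight" - this is FALSE (a lie) because there are 4 knights.
- Paul (knight) says "Tara tells the truth" - this is TRUE because Tara is a knight.
- Grace (knight) says "Tara tells the truth" - this is TRUE because Tara is a knight.
- Victor (knight) says "At least one of us is a knave" - this is TRUE because Xander is a knave.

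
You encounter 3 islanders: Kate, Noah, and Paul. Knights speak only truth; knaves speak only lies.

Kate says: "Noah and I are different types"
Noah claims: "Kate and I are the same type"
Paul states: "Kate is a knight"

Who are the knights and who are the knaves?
Kate is a knight.
Noah is a knave.
Paul is a knight.

Verification:
- Kate (knight) says "Noah and I are different types" - this is TRUE because Kate is a knight and Noah is a knave.
- Noah (knave) says "Kate and I are the same type" - this is FALSE (a lie) because Noah is a knave and Kate is a knight.
- Paul (knight) says "Kate is a knight" - this is TRUE because Kate is a knight.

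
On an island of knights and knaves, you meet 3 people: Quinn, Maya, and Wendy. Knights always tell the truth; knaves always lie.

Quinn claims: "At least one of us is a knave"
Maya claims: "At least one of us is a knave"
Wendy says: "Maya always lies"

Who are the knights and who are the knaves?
Quinn is a knight.
Maya is a knight.
Wendy is a knave.

Verification:
- Quinn (knight) says "At least one of us is a knave" - this is TRUE because Wendy is a knave.
- Maya (knight) says "At least one of us is a knave" - this is TRUE because Wendy is a knave.
- Wendy (knave) says "Maya always lies" - this is FALSE (a lie) because Maya is a knight.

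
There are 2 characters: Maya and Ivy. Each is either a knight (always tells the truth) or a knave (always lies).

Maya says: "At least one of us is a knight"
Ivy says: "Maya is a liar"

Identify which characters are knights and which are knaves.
Maya is a knight.
Ivy is a knave.

Verification:
- Maya (knight) says "At least one of us is a knight" - this is TRUE because Maya is a knight.
- Ivy (knave) says "Maya is a liar" - this is FALSE (a lie) because Maya is a knight.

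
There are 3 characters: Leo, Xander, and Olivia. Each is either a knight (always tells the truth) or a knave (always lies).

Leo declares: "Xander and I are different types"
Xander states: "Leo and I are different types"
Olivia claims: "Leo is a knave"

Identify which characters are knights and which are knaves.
Leo is a knave.
Xander is a knave.
Olivia is a knight.

Verification:
- Leo (knave) says "Xander and I are different types" - this is FALSE (a lie) because Leo is a knave and Xander is a knave.
- Xander (knave) says "Leo and I are different types" - this is FALSE (a lie) because Xander is a knave and Leo is a knave.
- Olivia (knight) says "Leo is a knave" - this is TRUE because Leo is a knave.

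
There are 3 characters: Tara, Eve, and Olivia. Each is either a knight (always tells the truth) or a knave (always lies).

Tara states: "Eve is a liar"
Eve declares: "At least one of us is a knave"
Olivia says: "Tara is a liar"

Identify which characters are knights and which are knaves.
Tara is a knave.
Eve is a knight.
Olivia is a knight.

Verification:
- Tara (knave) says "Eve is a liar" - this is FALSE (a lie) because Eve is a knight.
- Eve (knight) says "At least one of us is a knave" - this is TRUE because Tara is a knave.
- Olivia (knight) says "Tara is a liar" - this is TRUE because Tara is a knave.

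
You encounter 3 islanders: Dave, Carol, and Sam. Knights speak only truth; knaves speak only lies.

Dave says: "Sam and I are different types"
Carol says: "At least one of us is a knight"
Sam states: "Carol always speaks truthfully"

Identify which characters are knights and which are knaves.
Dave is a knave.
Carol is a knave.
Sam is a knave.

Verification:
- Dave (knave) says "Sam and I are different types" - this is FALSE (a lie) because Dave is a knave and Sam is a knave.
- Carol (knave) says "At least one of us is a knight" - this is FALSE (a lie) because no one is a knight.
- Sam (knave) says "Carol always speaks truthfully" - this is FALSE (a lie) because Carol is a knave.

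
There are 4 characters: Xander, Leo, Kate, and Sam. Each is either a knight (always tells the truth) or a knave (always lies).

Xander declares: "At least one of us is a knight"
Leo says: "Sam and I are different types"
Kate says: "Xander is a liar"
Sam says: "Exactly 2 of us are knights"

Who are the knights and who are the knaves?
Xander is a knight.
Leo is a knave.
Kate is a knave.
Sam is a knave.

Verification:
- Xander (knight) says "At least one of us is a knight" - this is TRUE because Xander is a knight.
- Leo (knave) says "Sam and I are different types" - this is FALSE (a lie) because Leo is a knave and Sam is a knave.
- Kate (knave) says "Xander is a liar" - this is FALSE (a lie) because Xander is a knight.
- Sam (knave) says "Exactly 2 of us are knights" - this is FALSE (a lie) because there are 1 knights.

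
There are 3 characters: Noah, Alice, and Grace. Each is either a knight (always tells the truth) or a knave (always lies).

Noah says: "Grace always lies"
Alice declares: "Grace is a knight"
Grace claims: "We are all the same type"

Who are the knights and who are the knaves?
Noah is a knight.
Alice is a knave.
Grace is a knave.

Verification:
- Noah (knight) says "Grace always lies" - this is TRUE because Grace is a knave.
- Alice (knave) says "Grace is a knight" - this is FALSE (a lie) because Grace is a knave.
- Grace (knave) says "We are all the same type" - this is FALSE (a lie) because Noah is a knight and Alice and Grace are knaves.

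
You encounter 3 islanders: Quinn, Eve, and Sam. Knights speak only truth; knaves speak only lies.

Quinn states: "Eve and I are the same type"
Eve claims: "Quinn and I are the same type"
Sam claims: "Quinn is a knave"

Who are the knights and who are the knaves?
Quinn is a knight.
Eve is a knight.
Sam is a knave.

Verification:
- Quinn (knight) says "Eve and I are the same type" - this is TRUE because Quinn is a knight and Eve is a knight.
- Eve (knight) says "Quinn and I are the same type" - this is TRUE because Eve is a knight and Quinn is a knight.
- Sam (knave) says "Quinn is a knave" - this is FALSE (a lie) because Quinn is a knight.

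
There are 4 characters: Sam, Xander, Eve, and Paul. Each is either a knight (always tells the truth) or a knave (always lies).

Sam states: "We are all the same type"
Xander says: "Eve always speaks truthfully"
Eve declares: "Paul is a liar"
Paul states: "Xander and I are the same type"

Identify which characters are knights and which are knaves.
Sam is a knave.
Xander is a knight.
Eve is a knight.
Paul is a knave.

Verification:
- Sam (knave) says "We are all the same type" - this is FALSE (a lie) because Xander and Eve are knights and Sam and Paul are knaves.
- Xander (knight) says "Eve always speaks truthfully" - this is TRUE because Eve is a knight.
- Eve (knight) says "Paul is a liar" - this is TRUE because Paul is a knave.
- Paul (knave) says "Xander and I are the same type" - this is FALSE (a lie) because Paul is a knave and Xander is a knight.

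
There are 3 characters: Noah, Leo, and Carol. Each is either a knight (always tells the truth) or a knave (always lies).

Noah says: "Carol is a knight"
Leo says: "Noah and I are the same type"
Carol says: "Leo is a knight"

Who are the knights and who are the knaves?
Noah is a knight.
Leo is a knight.
Carol is a knight.

Verification:
- Noah (knight) says "Carol is a knight" - this is TRUE because Carol is a knight.
- Leo (knight) says "Noah and I are the same type" - this is TRUE because Leo is a knight and Noah is a knight.
- Carol (knight) says "Leo is a knight" - this is TRUE because Leo is a knight.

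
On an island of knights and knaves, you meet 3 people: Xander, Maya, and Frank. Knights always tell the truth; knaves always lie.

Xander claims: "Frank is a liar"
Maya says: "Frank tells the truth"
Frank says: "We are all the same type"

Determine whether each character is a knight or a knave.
Xander is a knight.
Maya is a knave.
Frank is a knave.

Verification:
- Xander (knight) says "Frank is a liar" - this is TRUE because Frank is a knave.
- Maya (knave) says "Frank tells the truth" - this is FALSE (a lie) because Frank is a knave.
- Frank (knave) says "We are all the same type" - this is FALSE (a lie) because Xander is a knight and Maya and Frank are knaves.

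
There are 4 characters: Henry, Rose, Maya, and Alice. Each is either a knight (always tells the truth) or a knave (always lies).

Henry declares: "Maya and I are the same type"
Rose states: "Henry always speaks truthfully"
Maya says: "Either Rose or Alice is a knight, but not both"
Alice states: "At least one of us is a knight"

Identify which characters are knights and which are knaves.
Henry is a knave.
Rose is a knave.
Maya is a knight.
Alice is a knight.

Verification:
- Henry (knave) says "Maya and I are the same type" - this is FALSE (a lie) because Henry is a knave and Maya is a knight.
- Rose (knave) says "Henry always speaks truthfully" - this is FALSE (a lie) because Henry is a knave.
- Maya (knight) says "Either Rose or Alice is a knight, but not both" - this is TRUE because Rose is a knave and Alice is a knight.
- Alice (knight) says "At least one of us is a knight" - this is TRUE because Maya and Alice are knights.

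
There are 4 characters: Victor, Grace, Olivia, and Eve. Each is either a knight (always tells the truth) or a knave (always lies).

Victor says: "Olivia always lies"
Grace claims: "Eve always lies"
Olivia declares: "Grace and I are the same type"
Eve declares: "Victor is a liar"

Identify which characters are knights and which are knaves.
Victor is a knight.
Grace is a knight.
Olivia is a knave.
Eve is a knave.

Verification:
- Victor (knight) says "Olivia always lies" - this is TRUE because Olivia is a knave.
- Grace (knight) says "Eve always lies" - this is TRUE because Eve is a knave.
- Olivia (knave) says "Grace and I are the same type" - this is FALSE (a lie) because Olivia is a knave and Grace is a knight.
- Eve (knave) says "Victor is a liar" - this is FALSE (a lie) because Victor is a knight.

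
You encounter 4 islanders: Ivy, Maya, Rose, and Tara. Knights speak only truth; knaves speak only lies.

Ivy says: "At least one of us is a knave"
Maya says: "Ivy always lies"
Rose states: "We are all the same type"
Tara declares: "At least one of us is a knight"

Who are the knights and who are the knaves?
Ivy is a knight.
Maya is a knave.
Rose is a knave.
Tara is a knight.

Verification:
- Ivy (knight) says "At least one of us is a knave" - this is TRUE because Maya and Rose are knaves.
- Maya (knave) says "Ivy always lies" - this is FALSE (a lie) because Ivy is a knight.
- Rose (knave) says "We are all the same type" - this is FALSE (a lie) because Ivy and Tara are knights and Maya and Rose are knaves.
- Tara (knight) says "At least one of us is a knight" - this is TRUE because Ivy and Tara are knights.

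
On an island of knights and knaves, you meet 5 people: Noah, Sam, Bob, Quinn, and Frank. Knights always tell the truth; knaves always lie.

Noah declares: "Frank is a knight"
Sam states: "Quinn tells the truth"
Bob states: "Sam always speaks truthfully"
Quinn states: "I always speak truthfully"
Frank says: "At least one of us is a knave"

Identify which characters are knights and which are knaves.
Noah is a knight.
Sam is a knave.
Bob is a knave.
Quinn is a knave.
Frank is a knight.

Verification:
- Noah (knight) says "Frank is a knight" - this is TRUE because Frank is a knight.
- Sam (knave) says "Quinn tells the truth" - this is FALSE (a lie) because Quinn is a knave.
- Bob (knave) says "Sam always speaks truthfully" - this is FALSE (a lie) because Sam is a knave.
- Quinn (knave) says "I always speak truthfully" - this is FALSE (a lie) because Quinn is a knave.
- Frank (knight) says "At least one of us is a knave" - this is TRUE because Sam, Bob, and Quinn are knaves.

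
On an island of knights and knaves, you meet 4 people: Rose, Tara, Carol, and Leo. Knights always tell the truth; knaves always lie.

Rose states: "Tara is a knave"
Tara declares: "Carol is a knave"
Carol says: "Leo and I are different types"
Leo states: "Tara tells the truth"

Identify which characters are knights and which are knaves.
Rose is a knight.
Tara is a knave.
Carol is a knight.
Leo is a knave.

Verification:
- Rose (knight) says "Tara is a knave" - this is TRUE because Tara is a knave.
- Tara (knave) says "Carol is a knave" - this is FALSE (a lie) because Carol is a knight.
- Carol (knight) says "Leo and I are different types" - this is TRUE because Carol is a knight and Leo is a knave.
- Leo (knave) says "Tara tells the truth" - this is FALSE (a lie) because Tara is a knave.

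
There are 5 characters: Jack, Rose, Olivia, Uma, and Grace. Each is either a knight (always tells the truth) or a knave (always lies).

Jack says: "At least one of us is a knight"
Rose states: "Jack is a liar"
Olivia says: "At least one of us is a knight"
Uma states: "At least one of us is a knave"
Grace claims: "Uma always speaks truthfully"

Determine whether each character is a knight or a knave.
Jack is a knight.
Rose is a knave.
Olivia is a knight.
Uma is a knight.
Grace is a knight.

Verification:
- Jack (knight) says "At least one of us is a knight" - this is TRUE because Jack, Olivia, Uma, and Grace are knights.
- Rose (knave) says "Jack is a liar" - this is FALSE (a lie) because Jack is a knight.
- Olivia (knight) says "At least one of us is a knight" - this is TRUE because Jack, Olivia, Uma, and Grace are knights.
- Uma (knight) says "At least one of us is a knave" - this is TRUE because Rose is a knave.
- Grace (knight) says "Uma always speaks truthfully" - this is TRUE because Uma is a knight.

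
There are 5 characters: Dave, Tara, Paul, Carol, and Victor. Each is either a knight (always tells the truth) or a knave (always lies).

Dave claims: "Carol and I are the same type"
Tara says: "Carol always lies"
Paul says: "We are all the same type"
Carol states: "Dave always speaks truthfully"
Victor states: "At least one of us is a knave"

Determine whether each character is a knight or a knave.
Dave is a knight.
Tara is a knave.
Paul is a knave.
Carol is a knight.
Victor is a knight.

Verification:
- Dave (knight) says "Carol and I are the same type" - this is TRUE because Dave is a knight and Carol is a knight.
- Tara (knave) says "Carol always lies" - this is FALSE (a lie) because Carol is a knight.
- Paul (knave) says "We are all the same type" - this is FALSE (a lie) because Dave, Carol, and Victor are knights and Tara and Paul are knaves.
- Carol (knight) says "Dave always speaks truthfully" - this is TRUE because Dave is a knight.
- Victor (knight) says "At least one of us is a knave" - this is TRUE because Tara and Paul are knaves.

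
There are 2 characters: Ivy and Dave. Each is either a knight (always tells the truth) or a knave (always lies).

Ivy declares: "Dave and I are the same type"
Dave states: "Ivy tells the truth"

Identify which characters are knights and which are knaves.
Ivy is a knight.
Dave is a knight.

Verification:
- Ivy (knight) says "Dave and I are the same type" - this is TRUE because Ivy is a knight and Dave is a knight.
- Dave (knight) says "Ivy tells the truth" - this is TRUE because Ivy is a knight.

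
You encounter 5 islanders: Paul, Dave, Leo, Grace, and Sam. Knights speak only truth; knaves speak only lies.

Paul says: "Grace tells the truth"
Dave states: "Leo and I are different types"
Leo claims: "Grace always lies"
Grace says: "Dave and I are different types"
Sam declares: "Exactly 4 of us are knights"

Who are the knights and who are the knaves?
Paul is a knight.
Dave is a knave.
Leo is a knave.
Grace is a knight.
Sam is a knave.

Verification:
- Paul (knight) says "Grace tells the truth" - this is TRUE because Grace is a knight.
- Dave (knave) says "Leo and I are different types" - this is FALSE (a lie) because Dave is a knave and Leo is a knave.
- Leo (knave) says "Grace always lies" - this is FALSE (a lie) because Grace is a knight.
- Grace (knight) says "Dave and I are different types" - this is TRUE because Grace is a knight and Dave is a knave.
- Sam (knave) says "Exactly 4 of us are knights" - this is FALSE (a lie) because there are 2 knights.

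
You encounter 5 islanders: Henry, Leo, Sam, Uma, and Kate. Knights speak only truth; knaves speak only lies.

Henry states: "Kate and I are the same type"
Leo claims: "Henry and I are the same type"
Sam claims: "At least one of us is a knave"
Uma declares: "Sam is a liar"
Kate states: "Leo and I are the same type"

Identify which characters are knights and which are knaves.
Henry is a knight.
Leo is a knight.
Sam is a knight.
Uma is a knave.
Kate is a knight.

Verification:
- Henry (knight) says "Kate and I are the same type" - this is TRUE because Henry is a knight and Kate is a knight.
- Leo (knight) says "Henry and I are the same type" - this is TRUE because Leo is a knight and Henry is a knight.
- Sam (knight) says "At least one of us is a knave" - this is TRUE because Uma is a knave.
- Uma (knave) says "Sam is a liar" - this is FALSE (a lie) because Sam is a knight.
- Kate (knight) says "Leo and I are the same type" - this is TRUE because Kate is a knight and Leo is a knight.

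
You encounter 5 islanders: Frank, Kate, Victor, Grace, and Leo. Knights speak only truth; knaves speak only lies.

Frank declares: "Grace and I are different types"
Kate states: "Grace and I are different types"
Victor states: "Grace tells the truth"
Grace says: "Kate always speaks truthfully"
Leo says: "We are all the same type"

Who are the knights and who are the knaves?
Frank is a knight.
Kate is a knave.
Victor is a knave.
Grace is a knave.
Leo is a knave.

Verification:
- Frank (knight) says "Grace and I are different types" - this is TRUE because Frank is a knight and Grace is a knave.
- Kate (knave) says "Grace and I are different types" - this is FALSE (a lie) because Kate is a knave and Grace is a knave.
- Victor (knave) says "Grace tells the truth" - this is FALSE (a lie) because Grace is a knave.
- Grace (knave) says "Kate always speaks truthfully" - this is FALSE (a lie) because Kate is a knave.
- Leo (knave) says "We are all the same type" - this is FALSE (a lie) because Frank is a knight and Kate, Victor, Grace, and Leo are knaves.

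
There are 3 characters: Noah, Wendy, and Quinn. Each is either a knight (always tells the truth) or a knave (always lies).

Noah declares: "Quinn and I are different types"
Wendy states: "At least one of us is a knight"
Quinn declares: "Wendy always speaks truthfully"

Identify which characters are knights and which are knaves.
Noah is a knave.
Wendy is a knave.
Quinn is a knave.

Verification:
- Noah (knave) says "Quinn and I are different types" - this is FALSE (a lie) because Noah is a knave and Quinn is a knave.
- Wendy (knave) says "At least one of us is a knight" - this is FALSE (a lie) because no one is a knight.
- Quinn (knave) says "Wendy always speaks truthfully" - this is FALSE (a lie) because Wendy is a knave.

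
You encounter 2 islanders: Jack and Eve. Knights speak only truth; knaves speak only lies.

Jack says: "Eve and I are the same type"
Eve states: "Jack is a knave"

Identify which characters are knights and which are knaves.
Jack is a knave.
Eve is a knight.

Verification:
- Jack (knave) says "Eve and I are the same type" - this is FALSE (a lie) because Jack is a knave and Eve is a knight.
- Eve (knight) says "Jack is a knave" - this is TRUE because Jack is a knave.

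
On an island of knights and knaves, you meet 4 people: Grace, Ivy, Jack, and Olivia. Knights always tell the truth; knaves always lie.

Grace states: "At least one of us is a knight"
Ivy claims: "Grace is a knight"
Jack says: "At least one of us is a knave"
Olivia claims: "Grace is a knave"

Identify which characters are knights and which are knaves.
Grace is a knight.
Ivy is a knight.
Jack is a knight.
Olivia is a knave.

Verification:
- Grace (knight) says "At least one of us is a knight" - this is TRUE because Grace, Ivy, and Jack are knights.
- Ivy (knight) says "Grace is a knight" - this is TRUE because Grace is a knight.
- Jack (knight) says "At least one of us is a knave" - this is TRUE because Olivia is a knave.
- Olivia (knave) says "Grace is a knave" - this is FALSE (a lie) because Grace is a knight.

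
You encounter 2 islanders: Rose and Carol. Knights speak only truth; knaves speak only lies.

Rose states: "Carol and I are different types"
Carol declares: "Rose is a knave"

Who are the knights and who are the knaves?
Rose is a knight.
Carol is a knave.

Verification:
- Rose (knight) says "Carol and I are different types" - this is TRUE because Rose is a knight and Carol is a knave.
- Carol (knave) says "Rose is a knave" - this is FALSE (a lie) because Rose is a knight.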